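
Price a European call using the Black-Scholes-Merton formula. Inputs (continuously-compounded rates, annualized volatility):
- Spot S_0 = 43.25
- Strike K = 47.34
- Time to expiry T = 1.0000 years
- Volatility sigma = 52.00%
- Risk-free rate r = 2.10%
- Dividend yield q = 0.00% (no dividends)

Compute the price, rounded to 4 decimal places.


Answer: Price = 7.7174

Derivation:
d1 = (ln(S/K) + (r - q + 0.5*sigma^2) * T) / (sigma * sqrt(T)) = 0.12661852
d2 = d1 - sigma * sqrt(T) = -0.39338148
exp(-rT) = 0.97921896; exp(-qT) = 1.00000000
C = S_0 * exp(-qT) * N(d1) - K * exp(-rT) * N(d2)
N(d1) = 0.55037883; N(d2) = 0.34701887
C = 43.2500 * 1.00000000 * 0.55037883 - 47.3400 * 0.97921896 * 0.34701887 = 7.7174


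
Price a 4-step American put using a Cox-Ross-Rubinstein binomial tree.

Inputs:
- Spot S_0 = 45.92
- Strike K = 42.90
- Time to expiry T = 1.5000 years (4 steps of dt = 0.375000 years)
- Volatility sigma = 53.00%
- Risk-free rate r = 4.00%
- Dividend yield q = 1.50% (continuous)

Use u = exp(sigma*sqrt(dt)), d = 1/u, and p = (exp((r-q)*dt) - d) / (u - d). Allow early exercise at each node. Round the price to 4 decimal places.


dt = T/N = 0.375000
u = exp(sigma*sqrt(dt)) = 1.383418; d = 1/u = 0.722847
p = (exp((r-q)*dt) - d) / (u - d) = 0.433824
Discount per step: exp(-r*dt) = 0.985112
Stock lattice S(k, i) with i counting down-moves:
  k=0: S(0,0) = 45.9200
  k=1: S(1,0) = 63.5266; S(1,1) = 33.1931
  k=2: S(2,0) = 87.8838; S(2,1) = 45.9200; S(2,2) = 23.9936
  k=3: S(3,0) = 121.5801; S(3,1) = 63.5266; S(3,2) = 33.1931; S(3,3) = 17.3437
  k=4: S(4,0) = 168.1961; S(4,1) = 87.8838; S(4,2) = 45.9200; S(4,3) = 23.9936; S(4,4) = 12.5368
Terminal payoffs V(N, i) = max(K - S_T, 0):
  V(4,0) = 0.000000; V(4,1) = 0.000000; V(4,2) = 0.000000; V(4,3) = 18.906428; V(4,4) = 30.363164
Backward induction: V(k, i) = exp(-r*dt) * [p * V(k+1, i) + (1-p) * V(k+1, i+1)]; then take max(V_cont, immediate exercise) for American.
  V(3,0) = exp(-r*dt) * [p*0.000000 + (1-p)*0.000000] = 0.000000; exercise = 0.000000; V(3,0) = max -> 0.000000
  V(3,1) = exp(-r*dt) * [p*0.000000 + (1-p)*0.000000] = 0.000000; exercise = 0.000000; V(3,1) = max -> 0.000000
  V(3,2) = exp(-r*dt) * [p*0.000000 + (1-p)*18.906428] = 10.544989; exercise = 9.706856; V(3,2) = max -> 10.544989
  V(3,3) = exp(-r*dt) * [p*18.906428 + (1-p)*30.363164] = 25.014900; exercise = 25.556313; V(3,3) = max -> 25.556313
  V(2,0) = exp(-r*dt) * [p*0.000000 + (1-p)*0.000000] = 0.000000; exercise = 0.000000; V(2,0) = max -> 0.000000
  V(2,1) = exp(-r*dt) * [p*0.000000 + (1-p)*10.544989] = 5.881428; exercise = 0.000000; V(2,1) = max -> 5.881428
  V(2,2) = exp(-r*dt) * [p*10.544989 + (1-p)*25.556313] = 18.760505; exercise = 18.906428; V(2,2) = max -> 18.906428
  V(1,0) = exp(-r*dt) * [p*0.000000 + (1-p)*5.881428] = 3.280345; exercise = 0.000000; V(1,0) = max -> 3.280345
  V(1,1) = exp(-r*dt) * [p*5.881428 + (1-p)*18.906428] = 13.058510; exercise = 9.706856; V(1,1) = max -> 13.058510
  V(0,0) = exp(-r*dt) * [p*3.280345 + (1-p)*13.058510] = 8.685242; exercise = 0.000000; V(0,0) = max -> 8.685242

Answer: Price = V(0,0) = 8.6852


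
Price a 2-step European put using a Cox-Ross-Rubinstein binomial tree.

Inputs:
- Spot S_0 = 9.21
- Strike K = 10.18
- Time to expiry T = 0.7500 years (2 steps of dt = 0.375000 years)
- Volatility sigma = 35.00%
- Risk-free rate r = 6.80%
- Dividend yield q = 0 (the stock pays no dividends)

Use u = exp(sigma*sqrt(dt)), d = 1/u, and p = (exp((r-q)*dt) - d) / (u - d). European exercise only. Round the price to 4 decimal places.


Answer: Price = V(0,0) = 1.4287

Derivation:
dt = T/N = 0.375000
u = exp(sigma*sqrt(dt)) = 1.239032; d = 1/u = 0.807082
p = (exp((r-q)*dt) - d) / (u - d) = 0.506415
Discount per step: exp(-r*dt) = 0.974822
Stock lattice S(k, i) with i counting down-moves:
  k=0: S(0,0) = 9.2100
  k=1: S(1,0) = 11.4115; S(1,1) = 7.4332
  k=2: S(2,0) = 14.1392; S(2,1) = 9.2100; S(2,2) = 5.9992
Terminal payoffs V(N, i) = max(K - S_T, 0):
  V(2,0) = 0.000000; V(2,1) = 0.970000; V(2,2) = 4.180782
Backward induction: V(k, i) = exp(-r*dt) * [p * V(k+1, i) + (1-p) * V(k+1, i+1)].
  V(1,0) = exp(-r*dt) * [p*0.000000 + (1-p)*0.970000] = 0.466723
  V(1,1) = exp(-r*dt) * [p*0.970000 + (1-p)*4.180782] = 2.490469
  V(0,0) = exp(-r*dt) * [p*0.466723 + (1-p)*2.490469] = 1.428712


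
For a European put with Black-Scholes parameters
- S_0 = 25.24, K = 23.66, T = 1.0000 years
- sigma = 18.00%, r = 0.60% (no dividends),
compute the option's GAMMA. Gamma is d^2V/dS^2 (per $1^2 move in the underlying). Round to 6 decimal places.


Answer: Gamma = 0.078163

Derivation:
d1 = 0.4824676618; d2 = 0.3024676618
phi(d1) = 0.3551105763; exp(-qT) = 1.0000000000; exp(-rT) = 0.9940179641
Gamma = exp(-qT) * phi(d1) / (S * sigma * sqrt(T)) = 1.0000000000 * 0.3551105763 / (25.2400 * 0.1800 * 1.0000000000) = 0.078163


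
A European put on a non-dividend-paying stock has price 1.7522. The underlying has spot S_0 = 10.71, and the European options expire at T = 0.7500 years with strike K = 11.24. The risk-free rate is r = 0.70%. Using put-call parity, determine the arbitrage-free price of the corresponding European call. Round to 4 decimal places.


Answer: Call price = 1.2811

Derivation:
Put-call parity: C - P = S_0 * exp(-qT) - K * exp(-rT).
S_0 * exp(-qT) = 10.7100 * 1.00000000 = 10.71000000
K * exp(-rT) = 11.2400 * 0.99476376 = 11.18114463
C = P + S*exp(-qT) - K*exp(-rT)
C = 1.7522 + 10.71000000 - 11.18114463 = 1.2811


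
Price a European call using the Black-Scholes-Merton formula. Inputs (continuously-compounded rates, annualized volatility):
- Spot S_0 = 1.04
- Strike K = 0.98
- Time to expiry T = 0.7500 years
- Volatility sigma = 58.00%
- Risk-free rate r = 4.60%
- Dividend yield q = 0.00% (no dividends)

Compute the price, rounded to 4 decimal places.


d1 = (ln(S/K) + (r - q + 0.5*sigma^2) * T) / (sigma * sqrt(T)) = 0.43813603
d2 = d1 - sigma * sqrt(T) = -0.06415870
exp(-rT) = 0.96608834; exp(-qT) = 1.00000000
C = S_0 * exp(-qT) * N(d1) - K * exp(-rT) * N(d2)
N(d1) = 0.66935616; N(d2) = 0.47442193
C = 1.0400 * 1.00000000 * 0.66935616 - 0.9800 * 0.96608834 * 0.47442193 = 0.2470

Answer: Price = 0.2470


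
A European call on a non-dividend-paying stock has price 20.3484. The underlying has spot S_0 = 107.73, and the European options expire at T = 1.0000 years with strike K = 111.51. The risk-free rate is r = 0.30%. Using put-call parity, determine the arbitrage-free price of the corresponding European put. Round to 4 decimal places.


Answer: Put price = 23.7944

Derivation:
Put-call parity: C - P = S_0 * exp(-qT) - K * exp(-rT).
S_0 * exp(-qT) = 107.7300 * 1.00000000 = 107.73000000
K * exp(-rT) = 111.5100 * 0.99700450 = 111.17597129
P = C - S*exp(-qT) + K*exp(-rT)
P = 20.3484 - 107.73000000 + 111.17597129 = 23.7944


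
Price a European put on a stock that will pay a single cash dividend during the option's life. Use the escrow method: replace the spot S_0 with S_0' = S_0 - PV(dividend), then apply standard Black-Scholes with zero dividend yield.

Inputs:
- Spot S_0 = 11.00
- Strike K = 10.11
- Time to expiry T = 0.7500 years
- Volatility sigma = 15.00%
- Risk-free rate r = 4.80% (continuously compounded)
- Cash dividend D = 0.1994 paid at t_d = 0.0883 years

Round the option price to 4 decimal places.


PV(D) = D * exp(-r * t_d) = 0.1994 * 0.99577057 = 0.19855665
S_0' = S_0 - PV(D) = 11.0000 - 0.19855665 = 10.80144335
d1 = (ln(S_0'/K) + (r + sigma^2/2)*T) / (sigma*sqrt(T)) = 0.85133943
d2 = d1 - sigma*sqrt(T) = 0.72143562
exp(-rT) = 0.96464029
N(-d1) = 0.19729041; N(-d2) = 0.23532077
P = K * exp(-rT) * N(-d2) - S_0' * N(-d1) = 10.1100 * 0.96464029 * 0.23532077 - 10.80144335 * 0.19729041 = 0.1639

Answer: Price = 0.1639


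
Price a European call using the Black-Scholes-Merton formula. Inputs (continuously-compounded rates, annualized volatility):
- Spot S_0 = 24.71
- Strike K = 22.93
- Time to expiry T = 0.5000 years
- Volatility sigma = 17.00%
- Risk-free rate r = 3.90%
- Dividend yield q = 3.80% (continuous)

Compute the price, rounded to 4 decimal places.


Answer: Price = 2.2110

Derivation:
d1 = (ln(S/K) + (r - q + 0.5*sigma^2) * T) / (sigma * sqrt(T)) = 0.68620074
d2 = d1 - sigma * sqrt(T) = 0.56599258
exp(-rT) = 0.98068890; exp(-qT) = 0.98117936
C = S_0 * exp(-qT) * N(d1) - K * exp(-rT) * N(d2)
N(d1) = 0.75370673; N(d2) = 0.71430059
C = 24.7100 * 0.98117936 * 0.75370673 - 22.9300 * 0.98068890 * 0.71430059 = 2.2110


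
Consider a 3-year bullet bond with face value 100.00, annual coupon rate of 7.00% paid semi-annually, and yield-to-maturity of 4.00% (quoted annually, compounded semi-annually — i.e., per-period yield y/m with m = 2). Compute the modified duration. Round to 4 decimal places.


Coupon per period c = face * coupon_rate / m = 3.500000
Periods per year m = 2; per-period yield y/m = 0.020000
Number of cashflows N = 6
Cashflows (t years, CF_t, discount factor 1/(1+y/m)^(m*t), PV):
  t = 0.5000: CF_t = 3.500000, DF = 0.980392, PV = 3.431373
  t = 1.0000: CF_t = 3.500000, DF = 0.961169, PV = 3.364091
  t = 1.5000: CF_t = 3.500000, DF = 0.942322, PV = 3.298128
  t = 2.0000: CF_t = 3.500000, DF = 0.923845, PV = 3.233459
  t = 2.5000: CF_t = 3.500000, DF = 0.905731, PV = 3.170058
  t = 3.0000: CF_t = 103.500000, DF = 0.887971, PV = 91.905038
Price P = sum_t PV_t = 108.402146
First compute Macaulay numerator sum_t t * PV_t:
  t * PV_t at t = 0.5000: 1.715686
  t * PV_t at t = 1.0000: 3.364091
  t * PV_t at t = 1.5000: 4.947192
  t * PV_t at t = 2.0000: 6.466918
  t * PV_t at t = 2.5000: 7.925145
  t * PV_t at t = 3.0000: 275.715114
Macaulay duration D = 300.134146 / 108.402146 = 2.768710
Modified duration = D / (1 + y/m) = 2.768710 / (1 + 0.020000) = 2.714422

Answer: Modified duration = 2.7144


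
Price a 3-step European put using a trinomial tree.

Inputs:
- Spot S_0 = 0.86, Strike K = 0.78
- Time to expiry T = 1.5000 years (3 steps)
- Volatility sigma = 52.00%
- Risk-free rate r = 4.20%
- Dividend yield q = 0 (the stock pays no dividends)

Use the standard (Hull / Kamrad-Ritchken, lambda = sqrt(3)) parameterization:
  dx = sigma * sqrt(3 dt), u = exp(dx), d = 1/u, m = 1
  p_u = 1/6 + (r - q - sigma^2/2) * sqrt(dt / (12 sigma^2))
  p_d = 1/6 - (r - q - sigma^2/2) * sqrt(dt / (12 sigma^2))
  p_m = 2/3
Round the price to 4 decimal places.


dt = T/N = 0.500000; dx = sigma*sqrt(3*dt) = 0.636867
u = exp(dx) = 1.890549; d = 1/u = 0.528947
p_u = 0.130081, p_m = 0.666667, p_d = 0.203252
Discount per step: exp(-r*dt) = 0.979219
Stock lattice S(k, j) with j the centered position index:
  k=0: S(0,+0) = 0.8600
  k=1: S(1,-1) = 0.4549; S(1,+0) = 0.8600; S(1,+1) = 1.6259
  k=2: S(2,-2) = 0.2406; S(2,-1) = 0.4549; S(2,+0) = 0.8600; S(2,+1) = 1.6259; S(2,+2) = 3.0738
  k=3: S(3,-3) = 0.1273; S(3,-2) = 0.2406; S(3,-1) = 0.4549; S(3,+0) = 0.8600; S(3,+1) = 1.6259; S(3,+2) = 3.0738; S(3,+3) = 5.8112
Terminal payoffs V(N, j) = max(K - S_T, 0):
  V(3,-3) = 0.652728; V(3,-2) = 0.539385; V(3,-1) = 0.325106; V(3,+0) = 0.000000; V(3,+1) = 0.000000; V(3,+2) = 0.000000; V(3,+3) = 0.000000
Backward induction: V(k, j) = exp(-r*dt) * [p_u * V(k+1, j+1) + p_m * V(k+1, j) + p_d * V(k+1, j-1)]
  V(2,-2) = exp(-r*dt) * [p_u*0.325106 + p_m*0.539385 + p_d*0.652728] = 0.523440
  V(2,-1) = exp(-r*dt) * [p_u*0.000000 + p_m*0.325106 + p_d*0.539385] = 0.319586
  V(2,+0) = exp(-r*dt) * [p_u*0.000000 + p_m*0.000000 + p_d*0.325106] = 0.064705
  V(2,+1) = exp(-r*dt) * [p_u*0.000000 + p_m*0.000000 + p_d*0.000000] = 0.000000
  V(2,+2) = exp(-r*dt) * [p_u*0.000000 + p_m*0.000000 + p_d*0.000000] = 0.000000
  V(1,-1) = exp(-r*dt) * [p_u*0.064705 + p_m*0.319586 + p_d*0.523440] = 0.321051
  V(1,+0) = exp(-r*dt) * [p_u*0.000000 + p_m*0.064705 + p_d*0.319586] = 0.105847
  V(1,+1) = exp(-r*dt) * [p_u*0.000000 + p_m*0.000000 + p_d*0.064705] = 0.012878
  V(0,+0) = exp(-r*dt) * [p_u*0.012878 + p_m*0.105847 + p_d*0.321051] = 0.134637

Answer: Price = V(0,0) = 0.1346


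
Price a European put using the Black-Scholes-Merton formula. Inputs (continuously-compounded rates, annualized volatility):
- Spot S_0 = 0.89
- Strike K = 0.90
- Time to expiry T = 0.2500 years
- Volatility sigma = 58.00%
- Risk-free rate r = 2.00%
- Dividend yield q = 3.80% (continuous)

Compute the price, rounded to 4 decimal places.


Answer: Price = 0.1096

Derivation:
d1 = (ln(S/K) + (r - q + 0.5*sigma^2) * T) / (sigma * sqrt(T)) = 0.09095414
d2 = d1 - sigma * sqrt(T) = -0.19904586
exp(-rT) = 0.99501248; exp(-qT) = 0.99054498
P = K * exp(-rT) * N(-d2) - S_0 * exp(-qT) * N(-d1)
N(-d1) = 0.46376452; N(-d2) = 0.57888657
P = 0.9000 * 0.99501248 * 0.57888657 - 0.8900 * 0.99054498 * 0.46376452 = 0.1096


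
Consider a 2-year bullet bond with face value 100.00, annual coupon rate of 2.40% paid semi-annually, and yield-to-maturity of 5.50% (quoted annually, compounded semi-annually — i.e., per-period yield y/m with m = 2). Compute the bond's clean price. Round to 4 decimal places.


Answer: Price = 94.2039

Derivation:
Coupon per period c = face * coupon_rate / m = 1.200000
Periods per year m = 2; per-period yield y/m = 0.027500
Number of cashflows N = 4
Cashflows (t years, CF_t, discount factor 1/(1+y/m)^(m*t), PV):
  t = 0.5000: CF_t = 1.200000, DF = 0.973236, PV = 1.167883
  t = 1.0000: CF_t = 1.200000, DF = 0.947188, PV = 1.136626
  t = 1.5000: CF_t = 1.200000, DF = 0.921838, PV = 1.106205
  t = 2.0000: CF_t = 101.200000, DF = 0.897166, PV = 90.793172
Price P = sum_t PV_t = 94.203887


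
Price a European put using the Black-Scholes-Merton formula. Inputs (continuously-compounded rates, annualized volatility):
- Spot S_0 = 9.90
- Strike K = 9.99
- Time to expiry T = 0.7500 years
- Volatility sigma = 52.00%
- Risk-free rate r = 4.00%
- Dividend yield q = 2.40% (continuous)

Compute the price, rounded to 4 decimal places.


Answer: Price = 1.7154

Derivation:
d1 = (ln(S/K) + (r - q + 0.5*sigma^2) * T) / (sigma * sqrt(T)) = 0.23171768
d2 = d1 - sigma * sqrt(T) = -0.21861553
exp(-rT) = 0.97044553; exp(-qT) = 0.98216103
P = K * exp(-rT) * N(-d2) - S_0 * exp(-qT) * N(-d1)
N(-d1) = 0.40837865; N(-d2) = 0.58652522
P = 9.9900 * 0.97044553 * 0.58652522 - 9.9000 * 0.98216103 * 0.40837865 = 1.7154


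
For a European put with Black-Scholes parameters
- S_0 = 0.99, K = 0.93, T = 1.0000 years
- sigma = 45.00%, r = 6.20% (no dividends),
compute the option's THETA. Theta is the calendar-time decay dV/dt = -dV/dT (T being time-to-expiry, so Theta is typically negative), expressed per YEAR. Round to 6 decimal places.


d1 = 0.5017119044; d2 = 0.0517119044
phi(d1) = 0.3517635892; exp(-qT) = 1.0000000000; exp(-rT) = 0.9398828868
Theta = -S*exp(-qT)*phi(d1)*sigma/(2*sqrt(T)) + r*K*exp(-rT)*N(-d2) - q*S*exp(-qT)*N(-d1)
N(-d1) = 0.3079350947; N(-d2) = 0.4793791258; sqrt(T) = 1.0000000000
Term 1 = -0.9900 * 1.0000000000 * 0.3517635892 * 0.4500 / (2 * 1.0000000000) = -0.0783553395
Term 2 = 0.0620 * 0.9300 * 0.9398828868 * 0.4793791258 = 0.0259793032
Term 3 = 0 (no dividend yield, q = 0)
Theta = -0.0783553395 + (0.0259793032) + (0.0000000000) = -0.052376

Answer: Theta = -0.052376


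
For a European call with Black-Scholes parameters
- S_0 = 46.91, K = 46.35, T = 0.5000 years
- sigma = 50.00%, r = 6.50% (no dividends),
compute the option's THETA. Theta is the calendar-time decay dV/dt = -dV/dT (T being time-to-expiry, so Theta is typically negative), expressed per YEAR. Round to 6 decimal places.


Answer: Theta = -7.719332

Derivation:
d1 = 0.3026687996; d2 = -0.0508845910
phi(d1) = 0.3810812262; exp(-qT) = 1.0000000000; exp(-rT) = 0.9680224498
Theta = -S*exp(-qT)*phi(d1)*sigma/(2*sqrt(T)) - r*K*exp(-rT)*N(d2) + q*S*exp(-qT)*N(d1)
N(d1) = 0.6189288613; N(d2) = 0.4797087421; sqrt(T) = 0.7071067812
Term 1 = -46.9100 * 1.0000000000 * 0.3810812262 * 0.5000 / (2 * 0.7071067812) = -6.3203043714
Term 2 = -0.0650 * 46.3500 * 0.9680224498 * 0.4797087421 = -1.3990271978
Term 3 = 0 (no dividend yield, q = 0)
Theta = -6.3203043714 + (-1.3990271978) + (0.0000000000) = -7.719332


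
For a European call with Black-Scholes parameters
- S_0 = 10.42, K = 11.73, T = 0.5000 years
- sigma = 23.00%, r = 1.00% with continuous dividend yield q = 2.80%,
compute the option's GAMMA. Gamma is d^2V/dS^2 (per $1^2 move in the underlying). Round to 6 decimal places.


d1 = -0.7021731824; d2 = -0.8648077421
phi(d1) = 0.3117785489; exp(-qT) = 0.9860975443; exp(-rT) = 0.9950124792
Gamma = exp(-qT) * phi(d1) / (S * sigma * sqrt(T)) = 0.9860975443 * 0.3117785489 / (10.4200 * 0.2300 * 0.7071067812) = 0.181420

Answer: Gamma = 0.181420


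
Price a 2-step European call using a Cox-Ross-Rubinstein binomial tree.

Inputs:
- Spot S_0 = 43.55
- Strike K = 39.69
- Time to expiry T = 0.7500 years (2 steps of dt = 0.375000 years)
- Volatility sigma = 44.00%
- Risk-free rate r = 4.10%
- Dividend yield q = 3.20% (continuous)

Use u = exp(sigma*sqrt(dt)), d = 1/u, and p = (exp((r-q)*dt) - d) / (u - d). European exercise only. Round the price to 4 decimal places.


Answer: Price = V(0,0) = 8.3844

Derivation:
dt = T/N = 0.375000
u = exp(sigma*sqrt(dt)) = 1.309236; d = 1/u = 0.763804
p = (exp((r-q)*dt) - d) / (u - d) = 0.439242
Discount per step: exp(-r*dt) = 0.984743
Stock lattice S(k, i) with i counting down-moves:
  k=0: S(0,0) = 43.5500
  k=1: S(1,0) = 57.0172; S(1,1) = 33.2637
  k=2: S(2,0) = 74.6490; S(2,1) = 43.5500; S(2,2) = 25.4069
Terminal payoffs V(N, i) = max(S_T - K, 0):
  V(2,0) = 34.959024; V(2,1) = 3.860000; V(2,2) = 0.000000
Backward induction: V(k, i) = exp(-r*dt) * [p * V(k+1, i) + (1-p) * V(k+1, i+1)].
  V(1,0) = exp(-r*dt) * [p*34.959024 + (1-p)*3.860000] = 17.252683
  V(1,1) = exp(-r*dt) * [p*3.860000 + (1-p)*0.000000] = 1.669605
  V(0,0) = exp(-r*dt) * [p*17.252683 + (1-p)*1.669605] = 8.384438


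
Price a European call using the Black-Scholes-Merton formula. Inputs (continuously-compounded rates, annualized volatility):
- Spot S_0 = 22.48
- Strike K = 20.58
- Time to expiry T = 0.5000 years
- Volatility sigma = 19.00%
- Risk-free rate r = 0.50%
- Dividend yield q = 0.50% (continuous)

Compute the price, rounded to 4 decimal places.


Answer: Price = 2.3372

Derivation:
d1 = (ln(S/K) + (r - q + 0.5*sigma^2) * T) / (sigma * sqrt(T)) = 0.72445914
d2 = d1 - sigma * sqrt(T) = 0.59010885
exp(-rT) = 0.99750312; exp(-qT) = 0.99750312
C = S_0 * exp(-qT) * N(d1) - K * exp(-rT) * N(d2)
N(d1) = 0.76560805; N(d2) = 0.72244116
C = 22.4800 * 0.99750312 * 0.76560805 - 20.5800 * 0.99750312 * 0.72244116 = 2.3372


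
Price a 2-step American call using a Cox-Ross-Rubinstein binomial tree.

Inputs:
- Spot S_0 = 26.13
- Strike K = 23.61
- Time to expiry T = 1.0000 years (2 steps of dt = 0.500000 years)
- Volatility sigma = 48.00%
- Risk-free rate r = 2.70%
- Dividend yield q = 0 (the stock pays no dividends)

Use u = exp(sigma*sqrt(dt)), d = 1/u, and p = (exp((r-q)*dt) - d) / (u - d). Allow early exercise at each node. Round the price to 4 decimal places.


dt = T/N = 0.500000
u = exp(sigma*sqrt(dt)) = 1.404121; d = 1/u = 0.712189
p = (exp((r-q)*dt) - d) / (u - d) = 0.435595
Discount per step: exp(-r*dt) = 0.986591
Stock lattice S(k, i) with i counting down-moves:
  k=0: S(0,0) = 26.1300
  k=1: S(1,0) = 36.6897; S(1,1) = 18.6095
  k=2: S(2,0) = 51.5167; S(2,1) = 26.1300; S(2,2) = 13.2535
Terminal payoffs V(N, i) = max(S_T - K, 0):
  V(2,0) = 27.906729; V(2,1) = 2.520000; V(2,2) = 0.000000
Backward induction: V(k, i) = exp(-r*dt) * [p * V(k+1, i) + (1-p) * V(k+1, i+1)]; then take max(V_cont, immediate exercise) for American.
  V(1,0) = exp(-r*dt) * [p*27.906729 + (1-p)*2.520000] = 13.396267; exercise = 13.079673; V(1,0) = max -> 13.396267
  V(1,1) = exp(-r*dt) * [p*2.520000 + (1-p)*0.000000] = 1.082981; exercise = 0.000000; V(1,1) = max -> 1.082981
  V(0,0) = exp(-r*dt) * [p*13.396267 + (1-p)*1.082981] = 6.360147; exercise = 2.520000; V(0,0) = max -> 6.360147

Answer: Price = V(0,0) = 6.3601


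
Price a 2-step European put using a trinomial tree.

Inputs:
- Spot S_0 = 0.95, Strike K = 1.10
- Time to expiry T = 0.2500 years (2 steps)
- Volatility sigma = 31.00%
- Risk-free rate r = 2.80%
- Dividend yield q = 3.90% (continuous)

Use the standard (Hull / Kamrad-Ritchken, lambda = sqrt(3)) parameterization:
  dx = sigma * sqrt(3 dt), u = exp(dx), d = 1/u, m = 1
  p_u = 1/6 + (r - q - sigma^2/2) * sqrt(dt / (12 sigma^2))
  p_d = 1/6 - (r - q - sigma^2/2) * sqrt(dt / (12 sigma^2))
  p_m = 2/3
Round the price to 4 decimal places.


dt = T/N = 0.125000; dx = sigma*sqrt(3*dt) = 0.189835
u = exp(dx) = 1.209051; d = 1/u = 0.827095
p_u = 0.147225, p_m = 0.666667, p_d = 0.186108
Discount per step: exp(-r*dt) = 0.996506
Stock lattice S(k, j) with j the centered position index:
  k=0: S(0,+0) = 0.9500
  k=1: S(1,-1) = 0.7857; S(1,+0) = 0.9500; S(1,+1) = 1.1486
  k=2: S(2,-2) = 0.6499; S(2,-1) = 0.7857; S(2,+0) = 0.9500; S(2,+1) = 1.1486; S(2,+2) = 1.3887
Terminal payoffs V(N, j) = max(K - S_T, 0):
  V(2,-2) = 0.450118; V(2,-1) = 0.314260; V(2,+0) = 0.150000; V(2,+1) = 0.000000; V(2,+2) = 0.000000
Backward induction: V(k, j) = exp(-r*dt) * [p_u * V(k+1, j+1) + p_m * V(k+1, j) + p_d * V(k+1, j-1)]
  V(1,-1) = exp(-r*dt) * [p_u*0.150000 + p_m*0.314260 + p_d*0.450118] = 0.314259
  V(1,+0) = exp(-r*dt) * [p_u*0.000000 + p_m*0.150000 + p_d*0.314260] = 0.157932
  V(1,+1) = exp(-r*dt) * [p_u*0.000000 + p_m*0.000000 + p_d*0.150000] = 0.027819
  V(0,+0) = exp(-r*dt) * [p_u*0.027819 + p_m*0.157932 + p_d*0.314259] = 0.167283

Answer: Price = V(0,0) = 0.1673


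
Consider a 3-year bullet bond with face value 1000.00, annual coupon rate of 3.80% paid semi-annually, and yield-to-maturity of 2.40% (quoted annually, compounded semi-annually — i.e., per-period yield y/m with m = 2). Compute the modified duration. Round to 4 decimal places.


Coupon per period c = face * coupon_rate / m = 19.000000
Periods per year m = 2; per-period yield y/m = 0.012000
Number of cashflows N = 6
Cashflows (t years, CF_t, discount factor 1/(1+y/m)^(m*t), PV):
  t = 0.5000: CF_t = 19.000000, DF = 0.988142, PV = 18.774704
  t = 1.0000: CF_t = 19.000000, DF = 0.976425, PV = 18.552079
  t = 1.5000: CF_t = 19.000000, DF = 0.964847, PV = 18.332093
  t = 2.0000: CF_t = 19.000000, DF = 0.953406, PV = 18.114717
  t = 2.5000: CF_t = 19.000000, DF = 0.942101, PV = 17.899918
  t = 3.0000: CF_t = 1019.000000, DF = 0.930930, PV = 948.617449
Price P = sum_t PV_t = 1040.290960
First compute Macaulay numerator sum_t t * PV_t:
  t * PV_t at t = 0.5000: 9.387352
  t * PV_t at t = 1.0000: 18.552079
  t * PV_t at t = 1.5000: 27.498140
  t * PV_t at t = 2.0000: 36.229434
  t * PV_t at t = 2.5000: 44.749795
  t * PV_t at t = 3.0000: 2845.852348
Macaulay duration D = 2982.269147 / 1040.290960 = 2.866764
Modified duration = D / (1 + y/m) = 2.866764 / (1 + 0.012000) = 2.832771

Answer: Modified duration = 2.8328


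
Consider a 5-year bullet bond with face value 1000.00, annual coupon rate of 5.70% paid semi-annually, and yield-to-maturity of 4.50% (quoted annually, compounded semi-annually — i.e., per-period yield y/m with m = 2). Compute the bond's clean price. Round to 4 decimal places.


Answer: Price = 1053.1973

Derivation:
Coupon per period c = face * coupon_rate / m = 28.500000
Periods per year m = 2; per-period yield y/m = 0.022500
Number of cashflows N = 10
Cashflows (t years, CF_t, discount factor 1/(1+y/m)^(m*t), PV):
  t = 0.5000: CF_t = 28.500000, DF = 0.977995, PV = 27.872861
  t = 1.0000: CF_t = 28.500000, DF = 0.956474, PV = 27.259521
  t = 1.5000: CF_t = 28.500000, DF = 0.935427, PV = 26.659679
  t = 2.0000: CF_t = 28.500000, DF = 0.914843, PV = 26.073035
  t = 2.5000: CF_t = 28.500000, DF = 0.894712, PV = 25.499301
  t = 3.0000: CF_t = 28.500000, DF = 0.875024, PV = 24.938192
  t = 3.5000: CF_t = 28.500000, DF = 0.855769, PV = 24.389430
  t = 4.0000: CF_t = 28.500000, DF = 0.836938, PV = 23.852743
  t = 4.5000: CF_t = 28.500000, DF = 0.818522, PV = 23.327866
  t = 5.0000: CF_t = 1028.500000, DF = 0.800510, PV = 823.324671
Price P = sum_t PV_t = 1053.197298


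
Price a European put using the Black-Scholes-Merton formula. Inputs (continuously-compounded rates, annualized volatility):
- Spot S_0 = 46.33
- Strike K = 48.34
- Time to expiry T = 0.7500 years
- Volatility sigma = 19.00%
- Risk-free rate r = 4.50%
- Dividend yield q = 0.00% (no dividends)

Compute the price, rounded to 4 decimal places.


d1 = (ln(S/K) + (r - q + 0.5*sigma^2) * T) / (sigma * sqrt(T)) = 0.02927971
d2 = d1 - sigma * sqrt(T) = -0.13526512
exp(-rT) = 0.96681318; exp(-qT) = 1.00000000
P = K * exp(-rT) * N(-d2) - S_0 * exp(-qT) * N(-d1)
N(-d1) = 0.48832076; N(-d2) = 0.55379887
P = 48.3400 * 0.96681318 * 0.55379887 - 46.3300 * 1.00000000 * 0.48832076 = 3.2583

Answer: Price = 3.2583


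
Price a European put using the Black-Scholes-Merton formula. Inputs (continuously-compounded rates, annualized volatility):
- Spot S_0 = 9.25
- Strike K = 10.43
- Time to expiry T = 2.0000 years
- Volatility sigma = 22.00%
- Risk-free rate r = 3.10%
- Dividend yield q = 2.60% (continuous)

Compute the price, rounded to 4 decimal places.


Answer: Price = 1.7300

Derivation:
d1 = (ln(S/K) + (r - q + 0.5*sigma^2) * T) / (sigma * sqrt(T)) = -0.19819148
d2 = d1 - sigma * sqrt(T) = -0.50931846
exp(-rT) = 0.93988289; exp(-qT) = 0.94932887
P = K * exp(-rT) * N(-d2) - S_0 * exp(-qT) * N(-d1)
N(-d1) = 0.57855237; N(-d2) = 0.69473549
P = 10.4300 * 0.93988289 * 0.69473549 - 9.2500 * 0.94932887 * 0.57855237 = 1.7300


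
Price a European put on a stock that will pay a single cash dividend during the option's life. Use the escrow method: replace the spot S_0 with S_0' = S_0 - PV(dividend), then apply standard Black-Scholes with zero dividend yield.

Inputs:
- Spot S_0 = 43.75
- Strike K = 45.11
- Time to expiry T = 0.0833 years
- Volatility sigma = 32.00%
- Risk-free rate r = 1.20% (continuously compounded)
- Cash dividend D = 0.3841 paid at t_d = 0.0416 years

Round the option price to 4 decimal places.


PV(D) = D * exp(-r * t_d) = 0.3841 * 0.99950092 = 0.38390831
S_0' = S_0 - PV(D) = 43.7500 - 0.38390831 = 43.36609169
d1 = (ln(S_0'/K) + (r + sigma^2/2)*T) / (sigma*sqrt(T)) = -0.36988364
d2 = d1 - sigma*sqrt(T) = -0.46224121
exp(-rT) = 0.99900090
N(-d1) = 0.64426541; N(-d2) = 0.67804582
P = K * exp(-rT) * N(-d2) - S_0' * N(-d1) = 45.1100 * 0.99900090 * 0.67804582 - 43.36609169 * 0.64426541 = 2.6168

Answer: Price = 2.6168


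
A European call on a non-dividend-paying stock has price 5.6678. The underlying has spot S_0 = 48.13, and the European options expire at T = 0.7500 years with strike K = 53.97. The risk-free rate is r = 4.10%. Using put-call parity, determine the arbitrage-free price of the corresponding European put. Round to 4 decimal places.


Answer: Put price = 9.8735

Derivation:
Put-call parity: C - P = S_0 * exp(-qT) - K * exp(-rT).
S_0 * exp(-qT) = 48.1300 * 1.00000000 = 48.13000000
K * exp(-rT) = 53.9700 * 0.96971797 = 52.33567896
P = C - S*exp(-qT) + K*exp(-rT)
P = 5.6678 - 48.13000000 + 52.33567896 = 9.8735


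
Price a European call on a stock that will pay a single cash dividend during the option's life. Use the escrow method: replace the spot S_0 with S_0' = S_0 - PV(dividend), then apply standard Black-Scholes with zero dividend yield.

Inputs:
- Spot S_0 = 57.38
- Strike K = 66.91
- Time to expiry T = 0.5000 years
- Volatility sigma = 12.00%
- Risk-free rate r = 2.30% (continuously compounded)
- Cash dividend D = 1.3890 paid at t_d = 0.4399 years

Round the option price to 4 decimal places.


PV(D) = D * exp(-r * t_d) = 1.3890 * 0.98993331 = 1.37501737
S_0' = S_0 - PV(D) = 57.3800 - 1.37501737 = 56.00498263
d1 = (ln(S_0'/K) + (r + sigma^2/2)*T) / (sigma*sqrt(T)) = -1.91870798
d2 = d1 - sigma*sqrt(T) = -2.00356079
exp(-rT) = 0.98856587
N(d1) = 0.02751065; N(d2) = 0.02255856
C = S_0' * N(d1) - K * exp(-rT) * N(d2) = 56.00498263 * 0.02751065 - 66.9100 * 0.98856587 * 0.02255856 = 0.0486

Answer: Price = 0.0486


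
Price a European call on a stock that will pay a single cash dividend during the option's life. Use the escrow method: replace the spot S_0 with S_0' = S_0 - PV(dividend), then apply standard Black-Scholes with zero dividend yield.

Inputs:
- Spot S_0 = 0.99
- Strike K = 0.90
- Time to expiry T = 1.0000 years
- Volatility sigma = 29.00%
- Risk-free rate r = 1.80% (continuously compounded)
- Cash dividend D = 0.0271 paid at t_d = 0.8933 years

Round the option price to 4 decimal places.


Answer: Price = 0.1508

Derivation:
PV(D) = D * exp(-r * t_d) = 0.0271 * 0.98404918 = 0.02666773
S_0' = S_0 - PV(D) = 0.9900 - 0.02666773 = 0.96333227
d1 = (ln(S_0'/K) + (r + sigma^2/2)*T) / (sigma*sqrt(T)) = 0.44156421
d2 = d1 - sigma*sqrt(T) = 0.15156421
exp(-rT) = 0.98216103
N(d1) = 0.67059771; N(d2) = 0.56023467
C = S_0' * N(d1) - K * exp(-rT) * N(d2) = 0.96333227 * 0.67059771 - 0.9000 * 0.98216103 * 0.56023467 = 0.1508


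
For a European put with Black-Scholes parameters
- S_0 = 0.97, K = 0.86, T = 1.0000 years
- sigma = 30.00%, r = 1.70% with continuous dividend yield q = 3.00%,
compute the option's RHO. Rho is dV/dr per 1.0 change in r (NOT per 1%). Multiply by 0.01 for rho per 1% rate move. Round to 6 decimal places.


d1 = 0.5078789408; d2 = 0.2078789408
phi(d1) = 0.3506702196; exp(-qT) = 0.9704455335; exp(-rT) = 0.9831436846
N(-d2) = 0.4176617464
Rho = -K*T*exp(-rT)*N(-d2) = -0.8600 * 1.0000 * 0.9831436846 * 0.4176617464 = -0.353134

Answer: Rho = -0.353134


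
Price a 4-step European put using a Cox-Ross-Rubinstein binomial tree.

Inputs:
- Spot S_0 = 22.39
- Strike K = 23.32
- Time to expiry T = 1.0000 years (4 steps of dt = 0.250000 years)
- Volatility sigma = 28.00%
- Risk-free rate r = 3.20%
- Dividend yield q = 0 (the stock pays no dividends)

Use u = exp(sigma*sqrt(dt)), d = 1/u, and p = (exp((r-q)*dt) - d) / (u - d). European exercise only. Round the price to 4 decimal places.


dt = T/N = 0.250000
u = exp(sigma*sqrt(dt)) = 1.150274; d = 1/u = 0.869358
p = (exp((r-q)*dt) - d) / (u - d) = 0.493650
Discount per step: exp(-r*dt) = 0.992032
Stock lattice S(k, i) with i counting down-moves:
  k=0: S(0,0) = 22.3900
  k=1: S(1,0) = 25.7546; S(1,1) = 19.4649
  k=2: S(2,0) = 29.6249; S(2,1) = 22.3900; S(2,2) = 16.9220
  k=3: S(3,0) = 34.0767; S(3,1) = 25.7546; S(3,2) = 19.4649; S(3,3) = 14.7113
  k=4: S(4,0) = 39.1976; S(4,1) = 29.6249; S(4,2) = 22.3900; S(4,3) = 16.9220; S(4,4) = 12.7894
Terminal payoffs V(N, i) = max(K - S_T, 0):
  V(4,0) = 0.000000; V(4,1) = 0.000000; V(4,2) = 0.930000; V(4,3) = 6.398002; V(4,4) = 10.530629
Backward induction: V(k, i) = exp(-r*dt) * [p * V(k+1, i) + (1-p) * V(k+1, i+1)].
  V(3,0) = exp(-r*dt) * [p*0.000000 + (1-p)*0.000000] = 0.000000
  V(3,1) = exp(-r*dt) * [p*0.000000 + (1-p)*0.930000] = 0.467154
  V(3,2) = exp(-r*dt) * [p*0.930000 + (1-p)*6.398002] = 3.669253
  V(3,3) = exp(-r*dt) * [p*6.398002 + (1-p)*10.530629] = 8.422906
  V(2,0) = exp(-r*dt) * [p*0.000000 + (1-p)*0.467154] = 0.234659
  V(2,1) = exp(-r*dt) * [p*0.467154 + (1-p)*3.669253] = 2.071897
  V(2,2) = exp(-r*dt) * [p*3.669253 + (1-p)*8.422906] = 6.027851
  V(1,0) = exp(-r*dt) * [p*0.234659 + (1-p)*2.071897] = 1.155662
  V(1,1) = exp(-r*dt) * [p*2.071897 + (1-p)*6.027851] = 4.042526
  V(0,0) = exp(-r*dt) * [p*1.155662 + (1-p)*4.042526] = 2.596571

Answer: Price = V(0,0) = 2.5966


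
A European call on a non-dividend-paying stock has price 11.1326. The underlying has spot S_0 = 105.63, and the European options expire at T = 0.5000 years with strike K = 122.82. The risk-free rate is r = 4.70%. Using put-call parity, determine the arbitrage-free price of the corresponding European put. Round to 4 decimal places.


Put-call parity: C - P = S_0 * exp(-qT) - K * exp(-rT).
S_0 * exp(-qT) = 105.6300 * 1.00000000 = 105.63000000
K * exp(-rT) = 122.8200 * 0.97677397 = 119.96737957
P = C - S*exp(-qT) + K*exp(-rT)
P = 11.1326 - 105.63000000 + 119.96737957 = 25.4700

Answer: Put price = 25.4700


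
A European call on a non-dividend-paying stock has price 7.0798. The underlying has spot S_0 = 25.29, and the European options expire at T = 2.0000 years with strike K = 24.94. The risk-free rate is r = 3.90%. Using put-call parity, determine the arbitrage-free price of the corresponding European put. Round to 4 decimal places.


Answer: Put price = 4.8584

Derivation:
Put-call parity: C - P = S_0 * exp(-qT) - K * exp(-rT).
S_0 * exp(-qT) = 25.2900 * 1.00000000 = 25.29000000
K * exp(-rT) = 24.9400 * 0.92496443 = 23.06861280
P = C - S*exp(-qT) + K*exp(-rT)
P = 7.0798 - 25.29000000 + 23.06861280 = 4.8584


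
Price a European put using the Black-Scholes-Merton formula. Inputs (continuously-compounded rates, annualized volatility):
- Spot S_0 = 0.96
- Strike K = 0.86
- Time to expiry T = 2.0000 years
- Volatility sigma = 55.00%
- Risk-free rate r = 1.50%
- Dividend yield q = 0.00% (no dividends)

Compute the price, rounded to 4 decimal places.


d1 = (ln(S/K) + (r - q + 0.5*sigma^2) * T) / (sigma * sqrt(T)) = 0.56890070
d2 = d1 - sigma * sqrt(T) = -0.20891676
exp(-rT) = 0.97044553; exp(-qT) = 1.00000000
P = K * exp(-rT) * N(-d2) - S_0 * exp(-qT) * N(-d1)
N(-d1) = 0.28471177; N(-d2) = 0.58274339
P = 0.8600 * 0.97044553 * 0.58274339 - 0.9600 * 1.00000000 * 0.28471177 = 0.2130

Answer: Price = 0.2130


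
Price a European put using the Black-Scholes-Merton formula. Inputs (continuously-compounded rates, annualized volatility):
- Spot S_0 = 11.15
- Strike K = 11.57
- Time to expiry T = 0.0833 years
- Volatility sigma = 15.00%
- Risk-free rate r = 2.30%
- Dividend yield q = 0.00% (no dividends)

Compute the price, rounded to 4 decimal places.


Answer: Price = 0.4559

Derivation:
d1 = (ln(S/K) + (r - q + 0.5*sigma^2) * T) / (sigma * sqrt(T)) = -0.78819501
d2 = d1 - sigma * sqrt(T) = -0.83148762
exp(-rT) = 0.99808593; exp(-qT) = 1.00000000
P = K * exp(-rT) * N(-d2) - S_0 * exp(-qT) * N(-d1)
N(-d1) = 0.78470868; N(-d2) = 0.79715089
P = 11.5700 * 0.99808593 * 0.79715089 - 11.1500 * 1.00000000 * 0.78470868 = 0.4559


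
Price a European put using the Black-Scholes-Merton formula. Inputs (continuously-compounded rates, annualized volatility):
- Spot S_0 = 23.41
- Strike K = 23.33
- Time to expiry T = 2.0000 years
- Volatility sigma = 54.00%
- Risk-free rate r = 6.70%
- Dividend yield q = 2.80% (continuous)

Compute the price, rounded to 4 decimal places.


d1 = (ln(S/K) + (r - q + 0.5*sigma^2) * T) / (sigma * sqrt(T)) = 0.48845784
d2 = d1 - sigma * sqrt(T) = -0.27521749
exp(-rT) = 0.87459006; exp(-qT) = 0.94553914
P = K * exp(-rT) * N(-d2) - S_0 * exp(-qT) * N(-d1)
N(-d1) = 0.31261279; N(-d2) = 0.60842542
P = 23.3300 * 0.87459006 * 0.60842542 - 23.4100 * 0.94553914 * 0.31261279 = 5.4947

Answer: Price = 5.4947


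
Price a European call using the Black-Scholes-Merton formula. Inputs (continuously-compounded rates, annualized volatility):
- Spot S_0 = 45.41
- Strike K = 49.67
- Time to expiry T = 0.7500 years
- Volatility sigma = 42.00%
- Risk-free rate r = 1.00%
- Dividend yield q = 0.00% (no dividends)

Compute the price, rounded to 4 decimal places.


d1 = (ln(S/K) + (r - q + 0.5*sigma^2) * T) / (sigma * sqrt(T)) = -0.04404023
d2 = d1 - sigma * sqrt(T) = -0.40777090
exp(-rT) = 0.99252805; exp(-qT) = 1.00000000
C = S_0 * exp(-qT) * N(d1) - K * exp(-rT) * N(d2)
N(d1) = 0.48243617; N(d2) = 0.34172094
C = 45.4100 * 1.00000000 * 0.48243617 - 49.6700 * 0.99252805 * 0.34172094 = 5.0610

Answer: Price = 5.0610


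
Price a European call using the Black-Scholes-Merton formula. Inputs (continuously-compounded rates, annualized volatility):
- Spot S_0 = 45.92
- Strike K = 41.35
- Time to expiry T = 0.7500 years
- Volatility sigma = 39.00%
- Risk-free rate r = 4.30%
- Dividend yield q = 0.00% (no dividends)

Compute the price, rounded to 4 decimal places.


d1 = (ln(S/K) + (r - q + 0.5*sigma^2) * T) / (sigma * sqrt(T)) = 0.57473245
d2 = d1 - sigma * sqrt(T) = 0.23698254
exp(-rT) = 0.96826449; exp(-qT) = 1.00000000
C = S_0 * exp(-qT) * N(d1) - K * exp(-rT) * N(d2)
N(d1) = 0.71726387; N(d2) = 0.59366483
C = 45.9200 * 1.00000000 * 0.71726387 - 41.3500 * 0.96826449 * 0.59366483 = 9.1678

Answer: Price = 9.1678


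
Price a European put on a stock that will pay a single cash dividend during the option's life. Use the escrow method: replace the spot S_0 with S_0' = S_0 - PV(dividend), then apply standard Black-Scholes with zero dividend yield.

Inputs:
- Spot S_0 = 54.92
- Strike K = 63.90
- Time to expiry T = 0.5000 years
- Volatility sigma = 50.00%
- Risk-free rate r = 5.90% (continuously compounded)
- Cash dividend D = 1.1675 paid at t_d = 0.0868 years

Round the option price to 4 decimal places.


Answer: Price = 12.9167

Derivation:
PV(D) = D * exp(-r * t_d) = 1.1675 * 0.99489189 = 1.16153628
S_0' = S_0 - PV(D) = 54.9200 - 1.16153628 = 53.75846372
d1 = (ln(S_0'/K) + (r + sigma^2/2)*T) / (sigma*sqrt(T)) = -0.22858851
d2 = d1 - sigma*sqrt(T) = -0.58214190
exp(-rT) = 0.97093088
N(-d1) = 0.59040562; N(-d2) = 0.71976445
P = K * exp(-rT) * N(-d2) - S_0' * N(-d1) = 63.9000 * 0.97093088 * 0.71976445 - 53.75846372 * 0.59040562 = 12.9167


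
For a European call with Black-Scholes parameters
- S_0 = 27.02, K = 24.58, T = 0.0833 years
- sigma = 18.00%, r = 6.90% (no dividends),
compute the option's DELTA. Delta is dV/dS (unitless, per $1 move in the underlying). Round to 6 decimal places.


Answer: Delta = 0.974909

Derivation:
d1 = 1.9584056529; d2 = 1.9064545220
phi(d1) = 0.0586237788; exp(-qT) = 1.0000000000; exp(-rT) = 0.9942687864
N(d1) = 0.9749087840
Delta = exp(-qT) * N(d1) = 1.0000000000 * 0.9749087840 = 0.974909


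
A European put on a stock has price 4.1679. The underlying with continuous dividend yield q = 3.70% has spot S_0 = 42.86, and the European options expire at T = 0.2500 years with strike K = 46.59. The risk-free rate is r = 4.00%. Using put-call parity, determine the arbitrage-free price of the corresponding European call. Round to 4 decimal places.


Answer: Call price = 0.5069

Derivation:
Put-call parity: C - P = S_0 * exp(-qT) - K * exp(-rT).
S_0 * exp(-qT) = 42.8600 * 0.99079265 = 42.46537296
K * exp(-rT) = 46.5900 * 0.99004983 = 46.12642175
C = P + S*exp(-qT) - K*exp(-rT)
C = 4.1679 + 42.46537296 - 46.12642175 = 0.5069


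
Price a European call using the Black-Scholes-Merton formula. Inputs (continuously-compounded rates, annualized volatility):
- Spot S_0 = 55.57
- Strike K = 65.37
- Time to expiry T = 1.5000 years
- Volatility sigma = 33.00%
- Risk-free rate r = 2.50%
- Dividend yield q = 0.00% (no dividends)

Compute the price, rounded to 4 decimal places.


Answer: Price = 6.2375

Derivation:
d1 = (ln(S/K) + (r - q + 0.5*sigma^2) * T) / (sigma * sqrt(T)) = -0.10699804
d2 = d1 - sigma * sqrt(T) = -0.51116385
exp(-rT) = 0.96319442; exp(-qT) = 1.00000000
C = S_0 * exp(-qT) * N(d1) - K * exp(-rT) * N(d2)
N(d1) = 0.45739527; N(d2) = 0.30461816
C = 55.5700 * 1.00000000 * 0.45739527 - 65.3700 * 0.96319442 * 0.30461816 = 6.2375


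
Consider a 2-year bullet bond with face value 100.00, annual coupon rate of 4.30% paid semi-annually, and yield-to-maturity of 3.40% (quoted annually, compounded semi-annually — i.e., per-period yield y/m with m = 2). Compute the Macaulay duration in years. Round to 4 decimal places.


Answer: Macaulay duration = 1.9383 years

Derivation:
Coupon per period c = face * coupon_rate / m = 2.150000
Periods per year m = 2; per-period yield y/m = 0.017000
Number of cashflows N = 4
Cashflows (t years, CF_t, discount factor 1/(1+y/m)^(m*t), PV):
  t = 0.5000: CF_t = 2.150000, DF = 0.983284, PV = 2.114061
  t = 1.0000: CF_t = 2.150000, DF = 0.966848, PV = 2.078723
  t = 1.5000: CF_t = 2.150000, DF = 0.950686, PV = 2.043975
  t = 2.0000: CF_t = 102.150000, DF = 0.934795, PV = 95.489267
Price P = sum_t PV_t = 101.726026
Macaulay numerator sum_t t * PV_t:
  t * PV_t at t = 0.5000: 1.057030
  t * PV_t at t = 1.0000: 2.078723
  t * PV_t at t = 1.5000: 3.065963
  t * PV_t at t = 2.0000: 190.978534
Macaulay duration D = (sum_t t * PV_t) / P = 197.180250 / 101.726026 = 1.938346


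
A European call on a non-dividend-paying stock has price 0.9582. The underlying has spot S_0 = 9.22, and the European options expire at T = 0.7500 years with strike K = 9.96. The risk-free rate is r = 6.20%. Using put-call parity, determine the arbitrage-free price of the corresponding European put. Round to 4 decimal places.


Answer: Put price = 1.2457

Derivation:
Put-call parity: C - P = S_0 * exp(-qT) - K * exp(-rT).
S_0 * exp(-qT) = 9.2200 * 1.00000000 = 9.22000000
K * exp(-rT) = 9.9600 * 0.95456456 = 9.50746302
P = C - S*exp(-qT) + K*exp(-rT)
P = 0.9582 - 9.22000000 + 9.50746302 = 1.2457


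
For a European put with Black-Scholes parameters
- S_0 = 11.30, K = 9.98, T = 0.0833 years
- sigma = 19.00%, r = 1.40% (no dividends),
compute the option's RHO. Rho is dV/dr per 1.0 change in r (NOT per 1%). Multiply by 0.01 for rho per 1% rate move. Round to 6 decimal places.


Answer: Rho = -0.009914

Derivation:
d1 = 2.3139248147; d2 = 2.2590875099
phi(d1) = 0.0274315201; exp(-qT) = 1.0000000000; exp(-rT) = 0.9988344797
N(-d2) = 0.0119389710
Rho = -K*T*exp(-rT)*N(-d2) = -9.9800 * 0.0833 * 0.9988344797 * 0.0119389710 = -0.009914
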